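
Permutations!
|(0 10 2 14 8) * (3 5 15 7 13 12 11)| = 35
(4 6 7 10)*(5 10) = [0, 1, 2, 3, 6, 10, 7, 5, 8, 9, 4] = (4 6 7 5 10)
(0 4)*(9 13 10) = (0 4)(9 13 10) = [4, 1, 2, 3, 0, 5, 6, 7, 8, 13, 9, 11, 12, 10]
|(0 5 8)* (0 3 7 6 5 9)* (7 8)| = 6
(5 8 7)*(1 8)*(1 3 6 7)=(1 8)(3 6 7 5)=[0, 8, 2, 6, 4, 3, 7, 5, 1]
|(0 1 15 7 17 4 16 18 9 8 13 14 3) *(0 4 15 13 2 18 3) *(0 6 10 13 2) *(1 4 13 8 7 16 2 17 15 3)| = |(0 4 2 18 9 7 15 16 1 17 3 13 14 6 10 8)| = 16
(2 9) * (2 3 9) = [0, 1, 2, 9, 4, 5, 6, 7, 8, 3] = (3 9)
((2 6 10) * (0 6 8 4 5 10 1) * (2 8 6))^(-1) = ((0 2 6 1)(4 5 10 8))^(-1) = (0 1 6 2)(4 8 10 5)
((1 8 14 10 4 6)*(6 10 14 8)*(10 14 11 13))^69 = ((1 6)(4 14 11 13 10))^69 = (1 6)(4 10 13 11 14)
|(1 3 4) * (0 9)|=|(0 9)(1 3 4)|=6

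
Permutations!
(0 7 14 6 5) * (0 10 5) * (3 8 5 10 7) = (0 3 8 5 7 14 6) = [3, 1, 2, 8, 4, 7, 0, 14, 5, 9, 10, 11, 12, 13, 6]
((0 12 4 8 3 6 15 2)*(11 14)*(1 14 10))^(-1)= (0 2 15 6 3 8 4 12)(1 10 11 14)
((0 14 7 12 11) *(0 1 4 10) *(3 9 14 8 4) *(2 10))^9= ((0 8 4 2 10)(1 3 9 14 7 12 11))^9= (0 10 2 4 8)(1 9 7 11 3 14 12)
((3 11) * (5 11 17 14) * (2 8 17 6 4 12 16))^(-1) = ((2 8 17 14 5 11 3 6 4 12 16))^(-1) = (2 16 12 4 6 3 11 5 14 17 8)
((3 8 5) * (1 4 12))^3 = (12)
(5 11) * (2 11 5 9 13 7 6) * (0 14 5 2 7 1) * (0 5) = (0 14)(1 5 2 11 9 13)(6 7) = [14, 5, 11, 3, 4, 2, 7, 6, 8, 13, 10, 9, 12, 1, 0]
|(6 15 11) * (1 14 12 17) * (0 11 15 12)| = |(0 11 6 12 17 1 14)| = 7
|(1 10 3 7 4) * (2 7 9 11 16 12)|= |(1 10 3 9 11 16 12 2 7 4)|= 10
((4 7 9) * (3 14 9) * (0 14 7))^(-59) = ((0 14 9 4)(3 7))^(-59) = (0 14 9 4)(3 7)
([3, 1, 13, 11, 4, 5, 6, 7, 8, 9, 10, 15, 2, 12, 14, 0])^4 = (15)(2 13 12)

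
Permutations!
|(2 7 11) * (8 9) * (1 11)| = 4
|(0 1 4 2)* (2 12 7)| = 6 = |(0 1 4 12 7 2)|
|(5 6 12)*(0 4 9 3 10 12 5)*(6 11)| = |(0 4 9 3 10 12)(5 11 6)| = 6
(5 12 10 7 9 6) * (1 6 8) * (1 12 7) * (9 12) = (1 6 5 7 12 10)(8 9) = [0, 6, 2, 3, 4, 7, 5, 12, 9, 8, 1, 11, 10]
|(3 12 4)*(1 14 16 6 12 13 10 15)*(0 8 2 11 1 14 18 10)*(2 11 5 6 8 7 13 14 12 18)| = |(0 7 13)(1 2 5 6 18 10 15 12 4 3 14 16 8 11)| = 42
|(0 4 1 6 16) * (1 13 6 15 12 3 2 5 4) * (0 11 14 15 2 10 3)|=12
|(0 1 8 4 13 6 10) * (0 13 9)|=|(0 1 8 4 9)(6 10 13)|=15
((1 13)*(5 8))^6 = (13)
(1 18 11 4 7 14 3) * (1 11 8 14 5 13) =(1 18 8 14 3 11 4 7 5 13) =[0, 18, 2, 11, 7, 13, 6, 5, 14, 9, 10, 4, 12, 1, 3, 15, 16, 17, 8]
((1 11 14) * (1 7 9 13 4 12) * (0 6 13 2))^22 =((0 6 13 4 12 1 11 14 7 9 2))^22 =(14)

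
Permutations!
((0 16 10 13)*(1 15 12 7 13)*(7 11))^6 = (0 11 1)(7 15 16)(10 13 12)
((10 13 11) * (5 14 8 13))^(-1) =((5 14 8 13 11 10))^(-1) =(5 10 11 13 8 14)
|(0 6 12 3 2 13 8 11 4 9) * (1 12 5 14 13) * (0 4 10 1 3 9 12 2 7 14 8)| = |(0 6 5 8 11 10 1 2 3 7 14 13)(4 12 9)| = 12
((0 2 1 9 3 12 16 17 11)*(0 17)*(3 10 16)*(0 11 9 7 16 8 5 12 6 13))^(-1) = (0 13 6 3 12 5 8 10 9 17 11 16 7 1 2)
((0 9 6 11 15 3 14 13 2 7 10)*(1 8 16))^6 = ((0 9 6 11 15 3 14 13 2 7 10)(1 8 16))^6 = (16)(0 14 9 13 6 2 11 7 15 10 3)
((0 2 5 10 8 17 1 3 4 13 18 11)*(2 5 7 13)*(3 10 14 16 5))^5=(0 13 4 11 7 3 18 2)(1 10 8 17)(5 16 14)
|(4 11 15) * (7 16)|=6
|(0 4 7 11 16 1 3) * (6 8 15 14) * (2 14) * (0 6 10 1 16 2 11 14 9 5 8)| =|(16)(0 4 7 14 10 1 3 6)(2 9 5 8 15 11)| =24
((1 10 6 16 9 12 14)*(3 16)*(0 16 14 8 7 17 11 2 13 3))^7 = ((0 16 9 12 8 7 17 11 2 13 3 14 1 10 6))^7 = (0 11 6 17 10 7 1 8 14 12 3 9 13 16 2)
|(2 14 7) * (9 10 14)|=5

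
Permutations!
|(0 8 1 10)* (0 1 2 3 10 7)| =7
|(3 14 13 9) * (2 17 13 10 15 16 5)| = |(2 17 13 9 3 14 10 15 16 5)| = 10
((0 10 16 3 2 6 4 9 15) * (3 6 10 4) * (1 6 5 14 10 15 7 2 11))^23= (0 15 2 7 9 4)(1 11 3 6)(5 16 10 14)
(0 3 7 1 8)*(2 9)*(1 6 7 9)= [3, 8, 1, 9, 4, 5, 7, 6, 0, 2]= (0 3 9 2 1 8)(6 7)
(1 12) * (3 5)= (1 12)(3 5)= [0, 12, 2, 5, 4, 3, 6, 7, 8, 9, 10, 11, 1]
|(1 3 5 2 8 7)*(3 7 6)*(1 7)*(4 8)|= |(2 4 8 6 3 5)|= 6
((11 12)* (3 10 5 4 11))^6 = (12)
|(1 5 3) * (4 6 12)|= 3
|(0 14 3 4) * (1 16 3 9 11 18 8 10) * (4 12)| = |(0 14 9 11 18 8 10 1 16 3 12 4)| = 12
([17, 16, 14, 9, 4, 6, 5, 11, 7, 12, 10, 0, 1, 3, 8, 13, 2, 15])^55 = (0 11 7 8 14 2 16 1 12 9 3 13 15 17)(5 6)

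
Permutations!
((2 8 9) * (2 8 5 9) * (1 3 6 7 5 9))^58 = (1 7 3 5 6)(2 9 8)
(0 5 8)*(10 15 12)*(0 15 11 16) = [5, 1, 2, 3, 4, 8, 6, 7, 15, 9, 11, 16, 10, 13, 14, 12, 0] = (0 5 8 15 12 10 11 16)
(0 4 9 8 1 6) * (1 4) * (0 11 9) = (0 1 6 11 9 8 4) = [1, 6, 2, 3, 0, 5, 11, 7, 4, 8, 10, 9]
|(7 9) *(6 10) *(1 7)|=6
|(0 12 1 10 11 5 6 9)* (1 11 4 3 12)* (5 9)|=8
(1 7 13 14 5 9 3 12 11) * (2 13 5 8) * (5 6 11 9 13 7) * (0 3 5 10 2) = (0 3 12 9 5 13 14 8)(1 10 2 7 6 11) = [3, 10, 7, 12, 4, 13, 11, 6, 0, 5, 2, 1, 9, 14, 8]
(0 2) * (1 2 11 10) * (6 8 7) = (0 11 10 1 2)(6 8 7) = [11, 2, 0, 3, 4, 5, 8, 6, 7, 9, 1, 10]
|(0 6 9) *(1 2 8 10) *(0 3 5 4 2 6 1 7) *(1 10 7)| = |(0 10 1 6 9 3 5 4 2 8 7)| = 11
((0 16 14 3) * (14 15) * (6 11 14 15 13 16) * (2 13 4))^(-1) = (0 3 14 11 6)(2 4 16 13)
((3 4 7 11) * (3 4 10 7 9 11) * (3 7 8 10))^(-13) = ((4 9 11)(8 10))^(-13) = (4 11 9)(8 10)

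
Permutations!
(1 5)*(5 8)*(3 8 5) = (1 5)(3 8) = [0, 5, 2, 8, 4, 1, 6, 7, 3]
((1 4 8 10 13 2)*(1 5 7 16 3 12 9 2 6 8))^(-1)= (1 4)(2 9 12 3 16 7 5)(6 13 10 8)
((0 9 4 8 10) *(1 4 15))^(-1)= ((0 9 15 1 4 8 10))^(-1)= (0 10 8 4 1 15 9)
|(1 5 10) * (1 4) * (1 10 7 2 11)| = 10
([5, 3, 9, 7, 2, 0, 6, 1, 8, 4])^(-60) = [0, 1, 2, 3, 4, 5, 6, 7, 8, 9]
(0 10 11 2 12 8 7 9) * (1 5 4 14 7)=(0 10 11 2 12 8 1 5 4 14 7 9)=[10, 5, 12, 3, 14, 4, 6, 9, 1, 0, 11, 2, 8, 13, 7]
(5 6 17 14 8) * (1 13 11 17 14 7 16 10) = (1 13 11 17 7 16 10)(5 6 14 8) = [0, 13, 2, 3, 4, 6, 14, 16, 5, 9, 1, 17, 12, 11, 8, 15, 10, 7]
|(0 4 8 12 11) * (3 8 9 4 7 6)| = 14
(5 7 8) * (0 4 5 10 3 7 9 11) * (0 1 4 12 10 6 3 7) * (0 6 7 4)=(0 12 10 4 5 9 11 1)(3 6)(7 8)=[12, 0, 2, 6, 5, 9, 3, 8, 7, 11, 4, 1, 10]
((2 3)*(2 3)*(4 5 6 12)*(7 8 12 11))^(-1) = (4 12 8 7 11 6 5) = ((4 5 6 11 7 8 12))^(-1)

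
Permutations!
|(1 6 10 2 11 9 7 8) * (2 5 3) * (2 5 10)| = |(1 6 2 11 9 7 8)(3 5)| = 14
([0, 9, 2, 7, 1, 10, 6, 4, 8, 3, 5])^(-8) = (10)(1 3 4 9 7)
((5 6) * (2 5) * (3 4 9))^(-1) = (2 6 5)(3 9 4)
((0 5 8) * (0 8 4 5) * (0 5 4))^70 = ((8)(0 5))^70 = (8)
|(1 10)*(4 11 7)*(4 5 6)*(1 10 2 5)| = 7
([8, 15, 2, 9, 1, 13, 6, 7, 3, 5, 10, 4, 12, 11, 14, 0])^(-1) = (0 15 1 4 11 13 5 9 3 8)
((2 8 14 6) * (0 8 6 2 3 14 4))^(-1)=(0 4 8)(2 14 3 6)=((0 8 4)(2 6 3 14))^(-1)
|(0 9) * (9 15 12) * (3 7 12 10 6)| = |(0 15 10 6 3 7 12 9)| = 8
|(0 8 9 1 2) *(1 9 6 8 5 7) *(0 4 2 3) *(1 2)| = 14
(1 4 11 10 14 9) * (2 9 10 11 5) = (1 4 5 2 9)(10 14) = [0, 4, 9, 3, 5, 2, 6, 7, 8, 1, 14, 11, 12, 13, 10]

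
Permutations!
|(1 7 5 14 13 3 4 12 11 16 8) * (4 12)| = |(1 7 5 14 13 3 12 11 16 8)| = 10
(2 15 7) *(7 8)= [0, 1, 15, 3, 4, 5, 6, 2, 7, 9, 10, 11, 12, 13, 14, 8]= (2 15 8 7)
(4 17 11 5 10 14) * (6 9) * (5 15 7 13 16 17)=(4 5 10 14)(6 9)(7 13 16 17 11 15)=[0, 1, 2, 3, 5, 10, 9, 13, 8, 6, 14, 15, 12, 16, 4, 7, 17, 11]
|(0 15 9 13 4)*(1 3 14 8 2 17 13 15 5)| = 10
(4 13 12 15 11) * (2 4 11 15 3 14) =(15)(2 4 13 12 3 14) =[0, 1, 4, 14, 13, 5, 6, 7, 8, 9, 10, 11, 3, 12, 2, 15]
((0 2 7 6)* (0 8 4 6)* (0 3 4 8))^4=((8)(0 2 7 3 4 6))^4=(8)(0 4 7)(2 6 3)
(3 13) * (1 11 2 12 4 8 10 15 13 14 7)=(1 11 2 12 4 8 10 15 13 3 14 7)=[0, 11, 12, 14, 8, 5, 6, 1, 10, 9, 15, 2, 4, 3, 7, 13]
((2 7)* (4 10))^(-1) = (2 7)(4 10)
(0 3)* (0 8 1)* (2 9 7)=(0 3 8 1)(2 9 7)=[3, 0, 9, 8, 4, 5, 6, 2, 1, 7]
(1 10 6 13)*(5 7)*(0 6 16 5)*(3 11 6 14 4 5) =(0 14 4 5 7)(1 10 16 3 11 6 13) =[14, 10, 2, 11, 5, 7, 13, 0, 8, 9, 16, 6, 12, 1, 4, 15, 3]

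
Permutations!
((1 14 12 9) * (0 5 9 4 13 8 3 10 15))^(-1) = (0 15 10 3 8 13 4 12 14 1 9 5)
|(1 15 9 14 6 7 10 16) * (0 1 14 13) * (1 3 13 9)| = 30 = |(0 3 13)(1 15)(6 7 10 16 14)|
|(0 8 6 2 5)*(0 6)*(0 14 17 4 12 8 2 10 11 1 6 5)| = 20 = |(0 2)(1 6 10 11)(4 12 8 14 17)|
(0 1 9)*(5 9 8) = (0 1 8 5 9) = [1, 8, 2, 3, 4, 9, 6, 7, 5, 0]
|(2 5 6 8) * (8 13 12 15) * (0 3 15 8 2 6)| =|(0 3 15 2 5)(6 13 12 8)| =20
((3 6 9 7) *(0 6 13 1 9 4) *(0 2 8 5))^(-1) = ((0 6 4 2 8 5)(1 9 7 3 13))^(-1) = (0 5 8 2 4 6)(1 13 3 7 9)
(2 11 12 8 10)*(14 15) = (2 11 12 8 10)(14 15) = [0, 1, 11, 3, 4, 5, 6, 7, 10, 9, 2, 12, 8, 13, 15, 14]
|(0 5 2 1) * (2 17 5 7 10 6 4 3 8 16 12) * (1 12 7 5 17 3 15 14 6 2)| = 20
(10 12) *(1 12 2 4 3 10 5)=(1 12 5)(2 4 3 10)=[0, 12, 4, 10, 3, 1, 6, 7, 8, 9, 2, 11, 5]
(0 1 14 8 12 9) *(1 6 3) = [6, 14, 2, 1, 4, 5, 3, 7, 12, 0, 10, 11, 9, 13, 8] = (0 6 3 1 14 8 12 9)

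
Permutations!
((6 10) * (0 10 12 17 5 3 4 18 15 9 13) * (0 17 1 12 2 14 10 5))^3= ((0 5 3 4 18 15 9 13 17)(1 12)(2 14 10 6))^3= (0 4 9)(1 12)(2 6 10 14)(3 15 17)(5 18 13)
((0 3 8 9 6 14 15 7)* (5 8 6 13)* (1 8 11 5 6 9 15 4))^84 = (0 1 13 7 4 9 15 14 3 8 6)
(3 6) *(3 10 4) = (3 6 10 4) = [0, 1, 2, 6, 3, 5, 10, 7, 8, 9, 4]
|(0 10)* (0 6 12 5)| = |(0 10 6 12 5)| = 5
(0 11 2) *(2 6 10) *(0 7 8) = [11, 1, 7, 3, 4, 5, 10, 8, 0, 9, 2, 6] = (0 11 6 10 2 7 8)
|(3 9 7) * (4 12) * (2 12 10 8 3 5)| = 9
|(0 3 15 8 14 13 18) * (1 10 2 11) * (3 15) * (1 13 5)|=11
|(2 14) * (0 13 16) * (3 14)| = |(0 13 16)(2 3 14)| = 3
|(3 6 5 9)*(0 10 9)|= 6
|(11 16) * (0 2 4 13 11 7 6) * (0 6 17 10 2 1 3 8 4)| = |(0 1 3 8 4 13 11 16 7 17 10 2)| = 12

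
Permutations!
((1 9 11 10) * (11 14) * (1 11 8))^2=((1 9 14 8)(10 11))^2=(1 14)(8 9)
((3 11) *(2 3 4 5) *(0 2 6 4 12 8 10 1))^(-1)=(0 1 10 8 12 11 3 2)(4 6 5)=((0 2 3 11 12 8 10 1)(4 5 6))^(-1)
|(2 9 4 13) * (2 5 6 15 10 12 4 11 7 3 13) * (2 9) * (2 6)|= 12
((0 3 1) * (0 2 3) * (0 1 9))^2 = (0 2 9 1 3)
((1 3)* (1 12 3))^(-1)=((3 12))^(-1)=(3 12)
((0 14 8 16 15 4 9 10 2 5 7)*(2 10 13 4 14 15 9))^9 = (0 5 4 9 8 15 7 2 13 16 14)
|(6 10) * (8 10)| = |(6 8 10)| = 3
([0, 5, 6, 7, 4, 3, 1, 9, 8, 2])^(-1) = (1 6 2 9 7 3 5)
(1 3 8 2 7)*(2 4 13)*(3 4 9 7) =(1 4 13 2 3 8 9 7) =[0, 4, 3, 8, 13, 5, 6, 1, 9, 7, 10, 11, 12, 2]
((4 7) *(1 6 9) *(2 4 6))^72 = ((1 2 4 7 6 9))^72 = (9)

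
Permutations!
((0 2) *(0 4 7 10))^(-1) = ((0 2 4 7 10))^(-1) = (0 10 7 4 2)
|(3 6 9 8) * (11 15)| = 4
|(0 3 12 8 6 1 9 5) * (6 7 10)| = 10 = |(0 3 12 8 7 10 6 1 9 5)|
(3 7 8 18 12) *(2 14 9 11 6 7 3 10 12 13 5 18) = (2 14 9 11 6 7 8)(5 18 13)(10 12) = [0, 1, 14, 3, 4, 18, 7, 8, 2, 11, 12, 6, 10, 5, 9, 15, 16, 17, 13]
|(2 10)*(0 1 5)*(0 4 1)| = 6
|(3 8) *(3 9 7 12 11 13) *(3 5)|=|(3 8 9 7 12 11 13 5)|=8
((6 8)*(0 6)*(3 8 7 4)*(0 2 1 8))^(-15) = (8)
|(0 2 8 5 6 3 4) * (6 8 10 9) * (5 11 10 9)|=|(0 2 9 6 3 4)(5 8 11 10)|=12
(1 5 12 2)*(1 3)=(1 5 12 2 3)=[0, 5, 3, 1, 4, 12, 6, 7, 8, 9, 10, 11, 2]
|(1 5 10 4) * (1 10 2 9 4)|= |(1 5 2 9 4 10)|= 6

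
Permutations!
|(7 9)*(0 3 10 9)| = |(0 3 10 9 7)| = 5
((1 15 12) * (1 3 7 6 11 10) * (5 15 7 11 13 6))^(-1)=(1 10 11 3 12 15 5 7)(6 13)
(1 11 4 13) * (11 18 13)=(1 18 13)(4 11)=[0, 18, 2, 3, 11, 5, 6, 7, 8, 9, 10, 4, 12, 1, 14, 15, 16, 17, 13]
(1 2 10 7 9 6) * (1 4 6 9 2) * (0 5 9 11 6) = [5, 1, 10, 3, 0, 9, 4, 2, 8, 11, 7, 6] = (0 5 9 11 6 4)(2 10 7)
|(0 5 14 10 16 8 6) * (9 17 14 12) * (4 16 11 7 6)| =30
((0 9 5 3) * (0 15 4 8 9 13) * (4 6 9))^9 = ((0 13)(3 15 6 9 5)(4 8))^9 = (0 13)(3 5 9 6 15)(4 8)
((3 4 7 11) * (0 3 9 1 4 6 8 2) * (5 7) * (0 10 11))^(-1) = ((0 3 6 8 2 10 11 9 1 4 5 7))^(-1) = (0 7 5 4 1 9 11 10 2 8 6 3)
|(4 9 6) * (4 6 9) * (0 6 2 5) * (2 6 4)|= 4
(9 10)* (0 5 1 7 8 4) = [5, 7, 2, 3, 0, 1, 6, 8, 4, 10, 9] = (0 5 1 7 8 4)(9 10)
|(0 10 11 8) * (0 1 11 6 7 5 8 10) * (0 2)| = |(0 2)(1 11 10 6 7 5 8)| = 14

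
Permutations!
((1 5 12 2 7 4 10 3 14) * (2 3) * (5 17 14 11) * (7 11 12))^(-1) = ((1 17 14)(2 11 5 7 4 10)(3 12))^(-1) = (1 14 17)(2 10 4 7 5 11)(3 12)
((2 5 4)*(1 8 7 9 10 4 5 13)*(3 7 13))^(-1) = (1 13 8)(2 4 10 9 7 3)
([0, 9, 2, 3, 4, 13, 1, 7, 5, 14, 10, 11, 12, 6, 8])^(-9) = [0, 13, 2, 3, 4, 14, 5, 7, 9, 6, 10, 11, 12, 8, 1]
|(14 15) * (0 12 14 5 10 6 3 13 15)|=6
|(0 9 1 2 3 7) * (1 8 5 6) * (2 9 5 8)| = |(0 5 6 1 9 2 3 7)| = 8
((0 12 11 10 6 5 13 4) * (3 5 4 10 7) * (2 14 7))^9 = (0 10 3 2)(4 13 7 11)(5 14 12 6)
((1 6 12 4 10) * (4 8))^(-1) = ((1 6 12 8 4 10))^(-1) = (1 10 4 8 12 6)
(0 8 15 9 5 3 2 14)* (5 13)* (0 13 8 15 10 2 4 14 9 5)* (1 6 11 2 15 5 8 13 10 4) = (0 5 3 1 6 11 2 9 13)(4 14 10 15 8) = [5, 6, 9, 1, 14, 3, 11, 7, 4, 13, 15, 2, 12, 0, 10, 8]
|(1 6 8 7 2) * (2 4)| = 6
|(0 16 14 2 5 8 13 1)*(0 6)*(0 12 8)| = |(0 16 14 2 5)(1 6 12 8 13)| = 5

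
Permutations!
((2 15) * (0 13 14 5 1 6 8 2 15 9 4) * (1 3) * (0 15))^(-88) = ((0 13 14 5 3 1 6 8 2 9 4 15))^(-88) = (0 2 3)(1 13 9)(4 6 14)(5 15 8)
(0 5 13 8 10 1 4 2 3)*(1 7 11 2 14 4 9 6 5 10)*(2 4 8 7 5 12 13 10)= (0 2 3)(1 9 6 12 13 7 11 4 14 8)(5 10)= [2, 9, 3, 0, 14, 10, 12, 11, 1, 6, 5, 4, 13, 7, 8]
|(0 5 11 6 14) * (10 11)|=6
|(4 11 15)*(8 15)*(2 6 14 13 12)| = 20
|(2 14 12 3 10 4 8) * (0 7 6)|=|(0 7 6)(2 14 12 3 10 4 8)|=21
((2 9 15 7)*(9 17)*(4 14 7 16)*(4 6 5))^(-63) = ((2 17 9 15 16 6 5 4 14 7))^(-63) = (2 4 16 17 14 6 9 7 5 15)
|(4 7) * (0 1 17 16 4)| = 6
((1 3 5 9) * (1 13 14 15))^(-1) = ((1 3 5 9 13 14 15))^(-1) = (1 15 14 13 9 5 3)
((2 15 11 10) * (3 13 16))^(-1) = (2 10 11 15)(3 16 13)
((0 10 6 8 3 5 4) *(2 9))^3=(0 8 4 6 5 10 3)(2 9)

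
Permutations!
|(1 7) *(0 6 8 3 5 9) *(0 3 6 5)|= 4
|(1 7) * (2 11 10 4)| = |(1 7)(2 11 10 4)| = 4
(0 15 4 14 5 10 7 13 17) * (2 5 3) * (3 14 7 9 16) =(0 15 4 7 13 17)(2 5 10 9 16 3) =[15, 1, 5, 2, 7, 10, 6, 13, 8, 16, 9, 11, 12, 17, 14, 4, 3, 0]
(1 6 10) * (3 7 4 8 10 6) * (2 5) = (1 3 7 4 8 10)(2 5) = [0, 3, 5, 7, 8, 2, 6, 4, 10, 9, 1]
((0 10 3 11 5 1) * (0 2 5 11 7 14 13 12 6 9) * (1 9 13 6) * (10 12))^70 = (0 5 1)(2 12 9)(3 13 14)(6 7 10)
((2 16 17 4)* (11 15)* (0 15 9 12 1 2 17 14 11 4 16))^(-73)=((0 15 4 17 16 14 11 9 12 1 2))^(-73)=(0 16 12 15 14 1 4 11 2 17 9)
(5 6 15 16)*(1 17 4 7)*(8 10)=(1 17 4 7)(5 6 15 16)(8 10)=[0, 17, 2, 3, 7, 6, 15, 1, 10, 9, 8, 11, 12, 13, 14, 16, 5, 4]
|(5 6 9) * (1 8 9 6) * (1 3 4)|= |(1 8 9 5 3 4)|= 6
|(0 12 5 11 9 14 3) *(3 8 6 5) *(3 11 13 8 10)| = |(0 12 11 9 14 10 3)(5 13 8 6)| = 28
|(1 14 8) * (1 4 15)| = |(1 14 8 4 15)| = 5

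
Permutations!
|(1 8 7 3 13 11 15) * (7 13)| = 10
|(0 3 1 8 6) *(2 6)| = |(0 3 1 8 2 6)| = 6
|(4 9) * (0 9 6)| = |(0 9 4 6)| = 4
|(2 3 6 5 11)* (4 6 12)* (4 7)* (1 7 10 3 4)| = 30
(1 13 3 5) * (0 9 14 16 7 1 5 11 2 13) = (0 9 14 16 7 1)(2 13 3 11) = [9, 0, 13, 11, 4, 5, 6, 1, 8, 14, 10, 2, 12, 3, 16, 15, 7]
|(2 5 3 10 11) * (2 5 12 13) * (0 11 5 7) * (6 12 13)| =6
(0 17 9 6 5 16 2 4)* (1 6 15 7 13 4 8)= (0 17 9 15 7 13 4)(1 6 5 16 2 8)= [17, 6, 8, 3, 0, 16, 5, 13, 1, 15, 10, 11, 12, 4, 14, 7, 2, 9]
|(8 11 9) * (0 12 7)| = |(0 12 7)(8 11 9)| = 3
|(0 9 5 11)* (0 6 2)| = 6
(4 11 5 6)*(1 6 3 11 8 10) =(1 6 4 8 10)(3 11 5) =[0, 6, 2, 11, 8, 3, 4, 7, 10, 9, 1, 5]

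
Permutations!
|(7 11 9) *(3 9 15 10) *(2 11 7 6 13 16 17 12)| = 11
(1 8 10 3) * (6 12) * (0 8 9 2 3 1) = (0 8 10 1 9 2 3)(6 12) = [8, 9, 3, 0, 4, 5, 12, 7, 10, 2, 1, 11, 6]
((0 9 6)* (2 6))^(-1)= (0 6 2 9)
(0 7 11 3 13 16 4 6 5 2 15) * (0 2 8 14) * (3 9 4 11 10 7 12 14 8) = (0 12 14)(2 15)(3 13 16 11 9 4 6 5)(7 10) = [12, 1, 15, 13, 6, 3, 5, 10, 8, 4, 7, 9, 14, 16, 0, 2, 11]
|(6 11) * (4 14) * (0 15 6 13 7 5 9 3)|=18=|(0 15 6 11 13 7 5 9 3)(4 14)|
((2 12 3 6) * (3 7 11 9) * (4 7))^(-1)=(2 6 3 9 11 7 4 12)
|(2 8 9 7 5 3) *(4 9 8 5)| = 3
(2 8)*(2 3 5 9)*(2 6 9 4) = (2 8 3 5 4)(6 9) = [0, 1, 8, 5, 2, 4, 9, 7, 3, 6]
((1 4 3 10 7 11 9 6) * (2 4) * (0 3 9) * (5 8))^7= ((0 3 10 7 11)(1 2 4 9 6)(5 8))^7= (0 10 11 3 7)(1 4 6 2 9)(5 8)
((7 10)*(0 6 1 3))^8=(10)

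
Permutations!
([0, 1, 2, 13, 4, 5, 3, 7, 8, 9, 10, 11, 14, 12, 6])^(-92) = (3 14 13 6 12)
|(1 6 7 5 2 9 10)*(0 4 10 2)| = |(0 4 10 1 6 7 5)(2 9)| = 14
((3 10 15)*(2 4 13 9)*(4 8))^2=(2 4 9 8 13)(3 15 10)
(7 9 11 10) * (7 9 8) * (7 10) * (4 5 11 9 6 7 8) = (4 5 11 8 10 6 7) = [0, 1, 2, 3, 5, 11, 7, 4, 10, 9, 6, 8]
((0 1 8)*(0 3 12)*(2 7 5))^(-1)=((0 1 8 3 12)(2 7 5))^(-1)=(0 12 3 8 1)(2 5 7)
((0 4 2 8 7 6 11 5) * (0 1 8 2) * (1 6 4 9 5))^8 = (0 4 7 8 1 11 6 5 9)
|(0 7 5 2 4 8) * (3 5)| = 7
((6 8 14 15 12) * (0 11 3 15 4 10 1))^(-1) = ((0 11 3 15 12 6 8 14 4 10 1))^(-1) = (0 1 10 4 14 8 6 12 15 3 11)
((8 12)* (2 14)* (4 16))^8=(16)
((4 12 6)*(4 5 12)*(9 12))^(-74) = ((5 9 12 6))^(-74) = (5 12)(6 9)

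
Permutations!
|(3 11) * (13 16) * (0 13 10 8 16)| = |(0 13)(3 11)(8 16 10)| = 6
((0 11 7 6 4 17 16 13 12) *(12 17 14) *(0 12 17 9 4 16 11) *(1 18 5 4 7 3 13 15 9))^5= (1 17 18 11 5 3 4 13 14)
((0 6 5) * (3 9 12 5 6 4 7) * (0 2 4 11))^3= ((0 11)(2 4 7 3 9 12 5))^3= (0 11)(2 3 5 7 12 4 9)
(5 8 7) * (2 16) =(2 16)(5 8 7) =[0, 1, 16, 3, 4, 8, 6, 5, 7, 9, 10, 11, 12, 13, 14, 15, 2]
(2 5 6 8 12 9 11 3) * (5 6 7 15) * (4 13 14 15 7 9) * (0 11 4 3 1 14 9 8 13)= (0 11 1 14 15 5 8 12 3 2 6 13 9 4)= [11, 14, 6, 2, 0, 8, 13, 7, 12, 4, 10, 1, 3, 9, 15, 5]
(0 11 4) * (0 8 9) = (0 11 4 8 9) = [11, 1, 2, 3, 8, 5, 6, 7, 9, 0, 10, 4]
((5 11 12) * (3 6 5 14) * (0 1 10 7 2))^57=(0 10 2 1 7)(3 11)(5 14)(6 12)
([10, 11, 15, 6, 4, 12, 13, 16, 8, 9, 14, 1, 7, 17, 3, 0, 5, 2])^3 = (0 3 17)(1 11)(2 10 6)(5 16 7 12)(13 15 14)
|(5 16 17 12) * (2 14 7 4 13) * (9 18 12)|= |(2 14 7 4 13)(5 16 17 9 18 12)|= 30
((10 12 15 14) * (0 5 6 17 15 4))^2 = ((0 5 6 17 15 14 10 12 4))^2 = (0 6 15 10 4 5 17 14 12)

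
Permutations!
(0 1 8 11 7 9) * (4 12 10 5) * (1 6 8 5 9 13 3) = (0 6 8 11 7 13 3 1 5 4 12 10 9) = [6, 5, 2, 1, 12, 4, 8, 13, 11, 0, 9, 7, 10, 3]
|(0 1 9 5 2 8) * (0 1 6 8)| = 7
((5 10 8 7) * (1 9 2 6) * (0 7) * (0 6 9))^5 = (0 6 10 7 1 8 5)(2 9)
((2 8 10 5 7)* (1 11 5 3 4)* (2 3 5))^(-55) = ((1 11 2 8 10 5 7 3 4))^(-55) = (1 4 3 7 5 10 8 2 11)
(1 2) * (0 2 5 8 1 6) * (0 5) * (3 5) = (0 2 6 3 5 8 1) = [2, 0, 6, 5, 4, 8, 3, 7, 1]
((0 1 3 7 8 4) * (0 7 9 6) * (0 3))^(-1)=((0 1)(3 9 6)(4 7 8))^(-1)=(0 1)(3 6 9)(4 8 7)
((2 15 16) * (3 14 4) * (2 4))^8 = (2 16 3)(4 14 15)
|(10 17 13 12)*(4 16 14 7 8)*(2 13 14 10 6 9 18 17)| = |(2 13 12 6 9 18 17 14 7 8 4 16 10)| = 13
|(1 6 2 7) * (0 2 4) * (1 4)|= 4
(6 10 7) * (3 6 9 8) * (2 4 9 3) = (2 4 9 8)(3 6 10 7) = [0, 1, 4, 6, 9, 5, 10, 3, 2, 8, 7]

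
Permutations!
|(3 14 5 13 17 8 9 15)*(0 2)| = |(0 2)(3 14 5 13 17 8 9 15)| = 8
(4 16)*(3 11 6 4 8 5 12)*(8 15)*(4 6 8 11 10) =(3 10 4 16 15 11 8 5 12) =[0, 1, 2, 10, 16, 12, 6, 7, 5, 9, 4, 8, 3, 13, 14, 11, 15]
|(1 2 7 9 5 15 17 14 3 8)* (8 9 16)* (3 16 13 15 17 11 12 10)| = 15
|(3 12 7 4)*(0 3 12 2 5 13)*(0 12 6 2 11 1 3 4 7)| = |(0 4 6 2 5 13 12)(1 3 11)| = 21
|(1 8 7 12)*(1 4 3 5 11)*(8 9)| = |(1 9 8 7 12 4 3 5 11)| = 9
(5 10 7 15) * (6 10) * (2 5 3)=(2 5 6 10 7 15 3)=[0, 1, 5, 2, 4, 6, 10, 15, 8, 9, 7, 11, 12, 13, 14, 3]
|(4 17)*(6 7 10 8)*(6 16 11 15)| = |(4 17)(6 7 10 8 16 11 15)| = 14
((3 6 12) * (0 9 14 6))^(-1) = (0 3 12 6 14 9)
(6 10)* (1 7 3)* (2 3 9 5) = (1 7 9 5 2 3)(6 10) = [0, 7, 3, 1, 4, 2, 10, 9, 8, 5, 6]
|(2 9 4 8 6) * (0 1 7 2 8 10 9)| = |(0 1 7 2)(4 10 9)(6 8)| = 12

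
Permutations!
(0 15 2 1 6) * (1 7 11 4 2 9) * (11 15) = (0 11 4 2 7 15 9 1 6) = [11, 6, 7, 3, 2, 5, 0, 15, 8, 1, 10, 4, 12, 13, 14, 9]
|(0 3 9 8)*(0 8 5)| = 4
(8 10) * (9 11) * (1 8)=(1 8 10)(9 11)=[0, 8, 2, 3, 4, 5, 6, 7, 10, 11, 1, 9]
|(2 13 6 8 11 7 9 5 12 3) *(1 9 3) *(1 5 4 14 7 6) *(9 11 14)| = |(1 11 6 8 14 7 3 2 13)(4 9)(5 12)| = 18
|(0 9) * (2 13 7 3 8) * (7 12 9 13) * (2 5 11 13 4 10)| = |(0 4 10 2 7 3 8 5 11 13 12 9)| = 12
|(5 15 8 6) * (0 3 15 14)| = |(0 3 15 8 6 5 14)| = 7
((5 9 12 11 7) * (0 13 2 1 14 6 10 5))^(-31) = (0 6 11 1 9 13 10 7 14 12 2 5)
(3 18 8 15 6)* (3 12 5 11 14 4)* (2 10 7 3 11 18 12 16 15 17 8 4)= [0, 1, 10, 12, 11, 18, 16, 3, 17, 9, 7, 14, 5, 13, 2, 6, 15, 8, 4]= (2 10 7 3 12 5 18 4 11 14)(6 16 15)(8 17)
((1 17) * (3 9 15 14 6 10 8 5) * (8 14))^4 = (17)(3 5 8 15 9)(6 10 14)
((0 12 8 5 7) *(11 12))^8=((0 11 12 8 5 7))^8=(0 12 5)(7 11 8)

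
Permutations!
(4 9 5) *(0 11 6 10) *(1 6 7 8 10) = (0 11 7 8 10)(1 6)(4 9 5) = [11, 6, 2, 3, 9, 4, 1, 8, 10, 5, 0, 7]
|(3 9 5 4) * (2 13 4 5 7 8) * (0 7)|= |(0 7 8 2 13 4 3 9)|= 8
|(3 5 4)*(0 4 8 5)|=6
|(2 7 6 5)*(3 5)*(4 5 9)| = |(2 7 6 3 9 4 5)| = 7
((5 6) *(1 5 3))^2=((1 5 6 3))^2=(1 6)(3 5)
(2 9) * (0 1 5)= (0 1 5)(2 9)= [1, 5, 9, 3, 4, 0, 6, 7, 8, 2]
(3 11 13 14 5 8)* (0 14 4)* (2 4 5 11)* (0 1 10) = (0 14 11 13 5 8 3 2 4 1 10) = [14, 10, 4, 2, 1, 8, 6, 7, 3, 9, 0, 13, 12, 5, 11]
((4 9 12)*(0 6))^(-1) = (0 6)(4 12 9) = ((0 6)(4 9 12))^(-1)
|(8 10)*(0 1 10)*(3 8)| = |(0 1 10 3 8)| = 5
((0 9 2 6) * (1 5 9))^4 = ((0 1 5 9 2 6))^4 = (0 2 5)(1 6 9)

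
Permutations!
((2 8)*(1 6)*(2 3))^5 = ((1 6)(2 8 3))^5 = (1 6)(2 3 8)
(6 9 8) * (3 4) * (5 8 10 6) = (3 4)(5 8)(6 9 10) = [0, 1, 2, 4, 3, 8, 9, 7, 5, 10, 6]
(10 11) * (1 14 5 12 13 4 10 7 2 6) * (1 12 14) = (2 6 12 13 4 10 11 7)(5 14) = [0, 1, 6, 3, 10, 14, 12, 2, 8, 9, 11, 7, 13, 4, 5]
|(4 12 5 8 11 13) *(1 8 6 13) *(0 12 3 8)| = 10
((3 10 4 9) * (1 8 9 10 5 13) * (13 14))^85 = ((1 8 9 3 5 14 13)(4 10))^85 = (1 8 9 3 5 14 13)(4 10)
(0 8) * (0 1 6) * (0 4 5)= (0 8 1 6 4 5)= [8, 6, 2, 3, 5, 0, 4, 7, 1]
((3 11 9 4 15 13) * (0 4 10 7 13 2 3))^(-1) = (0 13 7 10 9 11 3 2 15 4)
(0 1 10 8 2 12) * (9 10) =(0 1 9 10 8 2 12) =[1, 9, 12, 3, 4, 5, 6, 7, 2, 10, 8, 11, 0]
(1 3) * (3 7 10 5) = [0, 7, 2, 1, 4, 3, 6, 10, 8, 9, 5] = (1 7 10 5 3)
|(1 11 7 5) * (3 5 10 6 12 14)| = 9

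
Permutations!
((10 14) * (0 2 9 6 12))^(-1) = ((0 2 9 6 12)(10 14))^(-1) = (0 12 6 9 2)(10 14)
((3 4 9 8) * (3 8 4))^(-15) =(4 9) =((4 9))^(-15)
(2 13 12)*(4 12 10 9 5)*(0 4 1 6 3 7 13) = (0 4 12 2)(1 6 3 7 13 10 9 5) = [4, 6, 0, 7, 12, 1, 3, 13, 8, 5, 9, 11, 2, 10]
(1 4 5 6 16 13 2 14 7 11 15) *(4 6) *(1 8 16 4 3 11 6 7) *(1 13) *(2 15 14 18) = (1 7 6 4 5 3 11 14 13 15 8 16)(2 18) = [0, 7, 18, 11, 5, 3, 4, 6, 16, 9, 10, 14, 12, 15, 13, 8, 1, 17, 2]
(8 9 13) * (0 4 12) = [4, 1, 2, 3, 12, 5, 6, 7, 9, 13, 10, 11, 0, 8] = (0 4 12)(8 9 13)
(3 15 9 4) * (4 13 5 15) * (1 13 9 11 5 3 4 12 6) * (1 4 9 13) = [0, 1, 2, 12, 9, 15, 4, 7, 8, 13, 10, 5, 6, 3, 14, 11] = (3 12 6 4 9 13)(5 15 11)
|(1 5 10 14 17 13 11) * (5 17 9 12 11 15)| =10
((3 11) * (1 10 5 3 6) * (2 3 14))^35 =((1 10 5 14 2 3 11 6))^35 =(1 14 11 10 2 6 5 3)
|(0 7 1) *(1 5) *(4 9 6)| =|(0 7 5 1)(4 9 6)| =12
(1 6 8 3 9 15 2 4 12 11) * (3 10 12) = (1 6 8 10 12 11)(2 4 3 9 15) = [0, 6, 4, 9, 3, 5, 8, 7, 10, 15, 12, 1, 11, 13, 14, 2]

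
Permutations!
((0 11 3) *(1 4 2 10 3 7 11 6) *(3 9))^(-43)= ((0 6 1 4 2 10 9 3)(7 11))^(-43)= (0 10 1 3 2 6 9 4)(7 11)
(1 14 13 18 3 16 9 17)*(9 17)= (1 14 13 18 3 16 17)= [0, 14, 2, 16, 4, 5, 6, 7, 8, 9, 10, 11, 12, 18, 13, 15, 17, 1, 3]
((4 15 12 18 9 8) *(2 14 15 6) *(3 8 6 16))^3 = (2 12 6 15 9 14 18)(3 16 4 8)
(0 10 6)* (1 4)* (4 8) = (0 10 6)(1 8 4) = [10, 8, 2, 3, 1, 5, 0, 7, 4, 9, 6]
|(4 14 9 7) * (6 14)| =|(4 6 14 9 7)| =5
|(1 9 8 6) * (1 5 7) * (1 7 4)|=6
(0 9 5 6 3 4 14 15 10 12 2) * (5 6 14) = (0 9 6 3 4 5 14 15 10 12 2) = [9, 1, 0, 4, 5, 14, 3, 7, 8, 6, 12, 11, 2, 13, 15, 10]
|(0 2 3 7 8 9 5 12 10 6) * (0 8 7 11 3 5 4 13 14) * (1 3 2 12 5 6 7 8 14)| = |(0 12 10 7 8 9 4 13 1 3 11 2 6 14)| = 14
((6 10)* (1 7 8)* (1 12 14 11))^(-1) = (1 11 14 12 8 7)(6 10)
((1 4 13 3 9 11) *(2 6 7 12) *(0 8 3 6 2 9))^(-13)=(0 3 8)(1 6 9 4 7 11 13 12)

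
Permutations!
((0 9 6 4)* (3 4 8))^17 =(0 4 3 8 6 9)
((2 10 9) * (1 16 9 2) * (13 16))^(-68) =((1 13 16 9)(2 10))^(-68) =(16)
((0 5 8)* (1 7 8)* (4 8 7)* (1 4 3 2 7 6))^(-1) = ((0 5 4 8)(1 3 2 7 6))^(-1) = (0 8 4 5)(1 6 7 2 3)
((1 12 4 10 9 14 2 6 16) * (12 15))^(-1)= ((1 15 12 4 10 9 14 2 6 16))^(-1)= (1 16 6 2 14 9 10 4 12 15)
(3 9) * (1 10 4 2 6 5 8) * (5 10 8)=(1 8)(2 6 10 4)(3 9)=[0, 8, 6, 9, 2, 5, 10, 7, 1, 3, 4]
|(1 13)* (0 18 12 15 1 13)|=5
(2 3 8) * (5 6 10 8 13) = (2 3 13 5 6 10 8) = [0, 1, 3, 13, 4, 6, 10, 7, 2, 9, 8, 11, 12, 5]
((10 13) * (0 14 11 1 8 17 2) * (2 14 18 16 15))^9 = (0 2 15 16 18)(1 11 14 17 8)(10 13)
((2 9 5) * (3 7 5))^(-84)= (2 9 3 7 5)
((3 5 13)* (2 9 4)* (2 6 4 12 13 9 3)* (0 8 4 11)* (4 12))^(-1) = ((0 8 12 13 2 3 5 9 4 6 11))^(-1) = (0 11 6 4 9 5 3 2 13 12 8)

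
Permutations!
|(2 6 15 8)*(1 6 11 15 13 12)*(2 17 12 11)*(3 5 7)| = |(1 6 13 11 15 8 17 12)(3 5 7)| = 24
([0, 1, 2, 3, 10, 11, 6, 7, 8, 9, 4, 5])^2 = [0, 1, 2, 3, 4, 5, 6, 7, 8, 9, 10, 11]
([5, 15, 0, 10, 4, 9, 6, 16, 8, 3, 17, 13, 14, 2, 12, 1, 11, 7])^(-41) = (0 3 7 13 5 10 16 2 9 17 11)(1 15)(12 14)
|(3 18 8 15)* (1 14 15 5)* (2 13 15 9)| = |(1 14 9 2 13 15 3 18 8 5)| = 10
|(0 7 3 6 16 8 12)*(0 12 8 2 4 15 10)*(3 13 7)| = 8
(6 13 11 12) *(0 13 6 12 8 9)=(0 13 11 8 9)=[13, 1, 2, 3, 4, 5, 6, 7, 9, 0, 10, 8, 12, 11]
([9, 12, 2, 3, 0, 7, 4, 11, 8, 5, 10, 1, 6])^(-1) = [4, 11, 2, 3, 6, 9, 12, 5, 8, 0, 10, 7, 1]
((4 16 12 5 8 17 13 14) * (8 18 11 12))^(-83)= ((4 16 8 17 13 14)(5 18 11 12))^(-83)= (4 16 8 17 13 14)(5 18 11 12)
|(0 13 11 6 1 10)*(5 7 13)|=|(0 5 7 13 11 6 1 10)|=8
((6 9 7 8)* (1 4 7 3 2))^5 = ((1 4 7 8 6 9 3 2))^5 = (1 9 7 2 6 4 3 8)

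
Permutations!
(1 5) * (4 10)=[0, 5, 2, 3, 10, 1, 6, 7, 8, 9, 4]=(1 5)(4 10)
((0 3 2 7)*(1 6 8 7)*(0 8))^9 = (0 6 1 2 3)(7 8)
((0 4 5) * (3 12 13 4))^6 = (13)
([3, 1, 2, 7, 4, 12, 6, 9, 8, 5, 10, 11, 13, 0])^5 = (0 12 9 3 13 5 7)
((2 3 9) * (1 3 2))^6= (9)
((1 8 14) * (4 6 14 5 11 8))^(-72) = ((1 4 6 14)(5 11 8))^(-72) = (14)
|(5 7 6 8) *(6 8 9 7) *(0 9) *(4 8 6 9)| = 7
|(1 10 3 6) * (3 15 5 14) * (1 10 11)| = 6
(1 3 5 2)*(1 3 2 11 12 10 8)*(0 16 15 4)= (0 16 15 4)(1 2 3 5 11 12 10 8)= [16, 2, 3, 5, 0, 11, 6, 7, 1, 9, 8, 12, 10, 13, 14, 4, 15]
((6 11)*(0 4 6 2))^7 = (0 6 2 4 11)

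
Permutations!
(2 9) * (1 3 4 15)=[0, 3, 9, 4, 15, 5, 6, 7, 8, 2, 10, 11, 12, 13, 14, 1]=(1 3 4 15)(2 9)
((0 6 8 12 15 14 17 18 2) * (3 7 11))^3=(0 12 17)(2 8 14)(6 15 18)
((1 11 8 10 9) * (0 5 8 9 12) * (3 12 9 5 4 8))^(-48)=(0 8 9 11 3)(1 5 12 4 10)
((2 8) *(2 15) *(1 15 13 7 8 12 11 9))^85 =(1 15 2 12 11 9)(7 8 13)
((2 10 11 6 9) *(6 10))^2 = (11)(2 9 6)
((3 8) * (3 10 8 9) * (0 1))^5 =(0 1)(3 9)(8 10)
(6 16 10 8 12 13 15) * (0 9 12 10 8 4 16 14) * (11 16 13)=[9, 1, 2, 3, 13, 5, 14, 7, 10, 12, 4, 16, 11, 15, 0, 6, 8]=(0 9 12 11 16 8 10 4 13 15 6 14)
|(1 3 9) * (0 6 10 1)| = 6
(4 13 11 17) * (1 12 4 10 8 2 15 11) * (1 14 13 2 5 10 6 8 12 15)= [0, 15, 1, 3, 2, 10, 8, 7, 5, 9, 12, 17, 4, 14, 13, 11, 16, 6]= (1 15 11 17 6 8 5 10 12 4 2)(13 14)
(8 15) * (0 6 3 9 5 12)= (0 6 3 9 5 12)(8 15)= [6, 1, 2, 9, 4, 12, 3, 7, 15, 5, 10, 11, 0, 13, 14, 8]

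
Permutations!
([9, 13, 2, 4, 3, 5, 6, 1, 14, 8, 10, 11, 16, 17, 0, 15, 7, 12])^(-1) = [14, 7, 2, 4, 3, 5, 6, 16, 9, 0, 10, 11, 17, 1, 8, 15, 12, 13]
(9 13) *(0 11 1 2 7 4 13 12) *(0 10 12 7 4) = (0 11 1 2 4 13 9 7)(10 12) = [11, 2, 4, 3, 13, 5, 6, 0, 8, 7, 12, 1, 10, 9]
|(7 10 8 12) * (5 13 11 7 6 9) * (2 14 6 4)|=|(2 14 6 9 5 13 11 7 10 8 12 4)|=12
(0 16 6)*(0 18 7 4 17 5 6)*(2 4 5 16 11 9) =(0 11 9 2 4 17 16)(5 6 18 7) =[11, 1, 4, 3, 17, 6, 18, 5, 8, 2, 10, 9, 12, 13, 14, 15, 0, 16, 7]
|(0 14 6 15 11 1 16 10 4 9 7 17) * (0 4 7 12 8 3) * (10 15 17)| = |(0 14 6 17 4 9 12 8 3)(1 16 15 11)(7 10)| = 36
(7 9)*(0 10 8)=[10, 1, 2, 3, 4, 5, 6, 9, 0, 7, 8]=(0 10 8)(7 9)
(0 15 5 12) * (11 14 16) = (0 15 5 12)(11 14 16) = [15, 1, 2, 3, 4, 12, 6, 7, 8, 9, 10, 14, 0, 13, 16, 5, 11]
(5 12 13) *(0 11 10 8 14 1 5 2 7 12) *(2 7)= (0 11 10 8 14 1 5)(7 12 13)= [11, 5, 2, 3, 4, 0, 6, 12, 14, 9, 8, 10, 13, 7, 1]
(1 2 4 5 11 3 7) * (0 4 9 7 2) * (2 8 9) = (0 4 5 11 3 8 9 7 1) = [4, 0, 2, 8, 5, 11, 6, 1, 9, 7, 10, 3]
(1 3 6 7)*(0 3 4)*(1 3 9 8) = (0 9 8 1 4)(3 6 7) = [9, 4, 2, 6, 0, 5, 7, 3, 1, 8]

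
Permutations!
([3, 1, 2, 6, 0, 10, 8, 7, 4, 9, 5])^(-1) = (0 4 8 6 3)(5 10)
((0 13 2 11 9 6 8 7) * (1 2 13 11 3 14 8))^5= ((0 11 9 6 1 2 3 14 8 7))^5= (0 2)(1 7)(3 11)(6 8)(9 14)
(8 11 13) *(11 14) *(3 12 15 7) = [0, 1, 2, 12, 4, 5, 6, 3, 14, 9, 10, 13, 15, 8, 11, 7] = (3 12 15 7)(8 14 11 13)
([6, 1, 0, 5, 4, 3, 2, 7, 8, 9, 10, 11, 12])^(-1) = [2, 1, 6, 5, 4, 3, 0, 7, 8, 9, 10, 11, 12]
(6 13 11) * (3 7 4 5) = (3 7 4 5)(6 13 11) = [0, 1, 2, 7, 5, 3, 13, 4, 8, 9, 10, 6, 12, 11]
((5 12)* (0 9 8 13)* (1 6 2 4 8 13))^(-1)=((0 9 13)(1 6 2 4 8)(5 12))^(-1)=(0 13 9)(1 8 4 2 6)(5 12)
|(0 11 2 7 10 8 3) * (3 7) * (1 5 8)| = |(0 11 2 3)(1 5 8 7 10)| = 20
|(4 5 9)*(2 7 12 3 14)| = |(2 7 12 3 14)(4 5 9)| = 15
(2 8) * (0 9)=(0 9)(2 8)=[9, 1, 8, 3, 4, 5, 6, 7, 2, 0]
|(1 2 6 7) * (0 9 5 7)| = |(0 9 5 7 1 2 6)| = 7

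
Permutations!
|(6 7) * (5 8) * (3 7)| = 6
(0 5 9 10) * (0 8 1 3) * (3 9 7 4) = (0 5 7 4 3)(1 9 10 8) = [5, 9, 2, 0, 3, 7, 6, 4, 1, 10, 8]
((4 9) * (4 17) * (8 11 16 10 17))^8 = (4 9 8 11 16 10 17)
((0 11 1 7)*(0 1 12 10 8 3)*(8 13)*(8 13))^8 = (13)(0 12 8)(3 11 10)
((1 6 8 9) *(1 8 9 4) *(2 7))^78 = (1 8 6 4 9)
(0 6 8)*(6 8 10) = (0 8)(6 10) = [8, 1, 2, 3, 4, 5, 10, 7, 0, 9, 6]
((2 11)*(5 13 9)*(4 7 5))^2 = ((2 11)(4 7 5 13 9))^2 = (4 5 9 7 13)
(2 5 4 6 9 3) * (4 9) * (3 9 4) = (9)(2 5 4 6 3) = [0, 1, 5, 2, 6, 4, 3, 7, 8, 9]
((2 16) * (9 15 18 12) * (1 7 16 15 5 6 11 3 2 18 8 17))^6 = ((1 7 16 18 12 9 5 6 11 3 2 15 8 17))^6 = (1 5 8 12 2 16 11)(3 7 6 17 9 15 18)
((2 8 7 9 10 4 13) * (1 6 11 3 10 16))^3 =((1 6 11 3 10 4 13 2 8 7 9 16))^3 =(1 3 13 7)(2 9 6 10)(4 8 16 11)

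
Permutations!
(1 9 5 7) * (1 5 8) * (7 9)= (1 7 5 9 8)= [0, 7, 2, 3, 4, 9, 6, 5, 1, 8]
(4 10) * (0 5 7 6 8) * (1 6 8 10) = (0 5 7 8)(1 6 10 4) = [5, 6, 2, 3, 1, 7, 10, 8, 0, 9, 4]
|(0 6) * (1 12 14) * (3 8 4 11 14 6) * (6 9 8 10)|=|(0 3 10 6)(1 12 9 8 4 11 14)|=28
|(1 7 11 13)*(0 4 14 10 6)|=|(0 4 14 10 6)(1 7 11 13)|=20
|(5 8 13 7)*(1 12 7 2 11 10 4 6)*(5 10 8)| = 12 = |(1 12 7 10 4 6)(2 11 8 13)|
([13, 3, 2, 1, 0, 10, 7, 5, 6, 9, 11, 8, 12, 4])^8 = [4, 1, 2, 3, 13, 11, 5, 10, 7, 9, 8, 6, 12, 0]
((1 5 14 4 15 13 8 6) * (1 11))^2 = (1 14 15 8 11 5 4 13 6)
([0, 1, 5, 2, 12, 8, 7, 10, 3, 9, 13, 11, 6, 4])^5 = [0, 1, 5, 2, 13, 8, 12, 6, 3, 9, 7, 11, 4, 10]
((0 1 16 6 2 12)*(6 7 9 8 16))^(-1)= (0 12 2 6 1)(7 16 8 9)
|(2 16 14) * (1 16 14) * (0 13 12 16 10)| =6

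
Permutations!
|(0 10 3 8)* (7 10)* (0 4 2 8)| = |(0 7 10 3)(2 8 4)| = 12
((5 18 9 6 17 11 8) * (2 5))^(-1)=(2 8 11 17 6 9 18 5)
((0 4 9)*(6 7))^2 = ((0 4 9)(6 7))^2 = (0 9 4)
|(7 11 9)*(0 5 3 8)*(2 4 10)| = |(0 5 3 8)(2 4 10)(7 11 9)| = 12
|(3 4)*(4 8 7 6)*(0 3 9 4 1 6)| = 4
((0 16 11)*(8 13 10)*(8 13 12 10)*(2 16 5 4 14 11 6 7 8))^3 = (0 14 5 11 4)(2 7 10 16 8 13 6 12)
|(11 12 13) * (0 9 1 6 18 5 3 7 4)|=|(0 9 1 6 18 5 3 7 4)(11 12 13)|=9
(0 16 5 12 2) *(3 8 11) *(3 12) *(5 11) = (0 16 11 12 2)(3 8 5) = [16, 1, 0, 8, 4, 3, 6, 7, 5, 9, 10, 12, 2, 13, 14, 15, 11]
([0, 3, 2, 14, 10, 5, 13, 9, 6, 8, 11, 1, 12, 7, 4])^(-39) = [0, 4, 2, 10, 1, 5, 13, 9, 6, 8, 3, 14, 12, 7, 11]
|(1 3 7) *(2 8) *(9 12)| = 6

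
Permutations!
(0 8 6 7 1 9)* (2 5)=(0 8 6 7 1 9)(2 5)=[8, 9, 5, 3, 4, 2, 7, 1, 6, 0]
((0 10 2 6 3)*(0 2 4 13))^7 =(0 13 4 10)(2 6 3)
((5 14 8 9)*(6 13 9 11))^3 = (5 11 9 8 13 14 6) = ((5 14 8 11 6 13 9))^3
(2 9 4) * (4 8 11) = [0, 1, 9, 3, 2, 5, 6, 7, 11, 8, 10, 4] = (2 9 8 11 4)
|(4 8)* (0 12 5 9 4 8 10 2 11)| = |(0 12 5 9 4 10 2 11)| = 8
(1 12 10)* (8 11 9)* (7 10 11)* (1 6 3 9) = (1 12 11)(3 9 8 7 10 6) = [0, 12, 2, 9, 4, 5, 3, 10, 7, 8, 6, 1, 11]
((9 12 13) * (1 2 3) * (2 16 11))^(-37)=((1 16 11 2 3)(9 12 13))^(-37)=(1 2 16 3 11)(9 13 12)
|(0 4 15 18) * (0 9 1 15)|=4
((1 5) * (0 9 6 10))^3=(0 10 6 9)(1 5)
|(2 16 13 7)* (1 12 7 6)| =|(1 12 7 2 16 13 6)| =7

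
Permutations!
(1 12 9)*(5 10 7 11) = (1 12 9)(5 10 7 11) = [0, 12, 2, 3, 4, 10, 6, 11, 8, 1, 7, 5, 9]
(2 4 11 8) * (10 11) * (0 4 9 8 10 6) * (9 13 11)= (0 4 6)(2 13 11 10 9 8)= [4, 1, 13, 3, 6, 5, 0, 7, 2, 8, 9, 10, 12, 11]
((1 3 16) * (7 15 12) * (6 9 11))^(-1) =((1 3 16)(6 9 11)(7 15 12))^(-1) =(1 16 3)(6 11 9)(7 12 15)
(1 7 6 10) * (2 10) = (1 7 6 2 10) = [0, 7, 10, 3, 4, 5, 2, 6, 8, 9, 1]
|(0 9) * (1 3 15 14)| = 4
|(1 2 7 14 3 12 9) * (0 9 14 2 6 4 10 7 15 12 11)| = |(0 9 1 6 4 10 7 2 15 12 14 3 11)| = 13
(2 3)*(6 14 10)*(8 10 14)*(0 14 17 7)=(0 14 17 7)(2 3)(6 8 10)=[14, 1, 3, 2, 4, 5, 8, 0, 10, 9, 6, 11, 12, 13, 17, 15, 16, 7]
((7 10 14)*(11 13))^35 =((7 10 14)(11 13))^35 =(7 14 10)(11 13)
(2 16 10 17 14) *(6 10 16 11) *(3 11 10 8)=(2 10 17 14)(3 11 6 8)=[0, 1, 10, 11, 4, 5, 8, 7, 3, 9, 17, 6, 12, 13, 2, 15, 16, 14]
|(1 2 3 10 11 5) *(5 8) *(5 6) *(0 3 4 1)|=21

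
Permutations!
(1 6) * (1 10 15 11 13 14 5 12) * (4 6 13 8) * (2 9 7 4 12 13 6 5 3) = (1 6 10 15 11 8 12)(2 9 7 4 5 13 14 3) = [0, 6, 9, 2, 5, 13, 10, 4, 12, 7, 15, 8, 1, 14, 3, 11]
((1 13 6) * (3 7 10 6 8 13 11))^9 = (1 7)(3 6)(8 13)(10 11)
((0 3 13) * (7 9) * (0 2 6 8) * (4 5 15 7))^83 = ((0 3 13 2 6 8)(4 5 15 7 9))^83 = (0 8 6 2 13 3)(4 7 5 9 15)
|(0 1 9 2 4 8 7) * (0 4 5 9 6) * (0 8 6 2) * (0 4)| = 9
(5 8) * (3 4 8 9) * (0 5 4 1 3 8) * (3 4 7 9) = [5, 4, 2, 1, 0, 3, 6, 9, 7, 8] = (0 5 3 1 4)(7 9 8)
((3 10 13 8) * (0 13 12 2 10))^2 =(0 8)(2 12 10)(3 13)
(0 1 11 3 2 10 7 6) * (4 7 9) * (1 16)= [16, 11, 10, 2, 7, 5, 0, 6, 8, 4, 9, 3, 12, 13, 14, 15, 1]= (0 16 1 11 3 2 10 9 4 7 6)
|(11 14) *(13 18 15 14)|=|(11 13 18 15 14)|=5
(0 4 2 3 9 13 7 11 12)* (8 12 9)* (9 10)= (0 4 2 3 8 12)(7 11 10 9 13)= [4, 1, 3, 8, 2, 5, 6, 11, 12, 13, 9, 10, 0, 7]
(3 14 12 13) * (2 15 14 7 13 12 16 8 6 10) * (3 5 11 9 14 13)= [0, 1, 15, 7, 4, 11, 10, 3, 6, 14, 2, 9, 12, 5, 16, 13, 8]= (2 15 13 5 11 9 14 16 8 6 10)(3 7)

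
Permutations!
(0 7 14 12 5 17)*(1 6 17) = [7, 6, 2, 3, 4, 1, 17, 14, 8, 9, 10, 11, 5, 13, 12, 15, 16, 0] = (0 7 14 12 5 1 6 17)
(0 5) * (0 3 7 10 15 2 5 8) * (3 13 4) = (0 8)(2 5 13 4 3 7 10 15) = [8, 1, 5, 7, 3, 13, 6, 10, 0, 9, 15, 11, 12, 4, 14, 2]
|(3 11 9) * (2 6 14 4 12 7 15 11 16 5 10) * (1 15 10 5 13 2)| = |(1 15 11 9 3 16 13 2 6 14 4 12 7 10)| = 14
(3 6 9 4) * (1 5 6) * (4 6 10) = (1 5 10 4 3)(6 9) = [0, 5, 2, 1, 3, 10, 9, 7, 8, 6, 4]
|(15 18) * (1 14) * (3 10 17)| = 6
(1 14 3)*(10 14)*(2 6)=[0, 10, 6, 1, 4, 5, 2, 7, 8, 9, 14, 11, 12, 13, 3]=(1 10 14 3)(2 6)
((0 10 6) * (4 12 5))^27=((0 10 6)(4 12 5))^27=(12)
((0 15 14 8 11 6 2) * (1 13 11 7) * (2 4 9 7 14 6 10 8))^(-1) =((0 15 6 4 9 7 1 13 11 10 8 14 2))^(-1) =(0 2 14 8 10 11 13 1 7 9 4 6 15)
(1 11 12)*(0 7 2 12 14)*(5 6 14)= [7, 11, 12, 3, 4, 6, 14, 2, 8, 9, 10, 5, 1, 13, 0]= (0 7 2 12 1 11 5 6 14)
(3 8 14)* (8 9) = (3 9 8 14) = [0, 1, 2, 9, 4, 5, 6, 7, 14, 8, 10, 11, 12, 13, 3]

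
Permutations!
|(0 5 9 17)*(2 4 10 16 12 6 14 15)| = 8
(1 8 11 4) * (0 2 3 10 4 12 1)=[2, 8, 3, 10, 0, 5, 6, 7, 11, 9, 4, 12, 1]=(0 2 3 10 4)(1 8 11 12)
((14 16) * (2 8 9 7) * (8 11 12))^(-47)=((2 11 12 8 9 7)(14 16))^(-47)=(2 11 12 8 9 7)(14 16)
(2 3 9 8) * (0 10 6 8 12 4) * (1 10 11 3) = (0 11 3 9 12 4)(1 10 6 8 2) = [11, 10, 1, 9, 0, 5, 8, 7, 2, 12, 6, 3, 4]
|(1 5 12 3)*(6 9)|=|(1 5 12 3)(6 9)|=4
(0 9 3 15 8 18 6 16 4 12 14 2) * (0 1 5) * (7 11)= (0 9 3 15 8 18 6 16 4 12 14 2 1 5)(7 11)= [9, 5, 1, 15, 12, 0, 16, 11, 18, 3, 10, 7, 14, 13, 2, 8, 4, 17, 6]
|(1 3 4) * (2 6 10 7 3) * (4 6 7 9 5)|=9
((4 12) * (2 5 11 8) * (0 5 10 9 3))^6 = ((0 5 11 8 2 10 9 3)(4 12))^6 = (12)(0 9 2 11)(3 10 8 5)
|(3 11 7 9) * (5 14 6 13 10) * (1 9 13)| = |(1 9 3 11 7 13 10 5 14 6)| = 10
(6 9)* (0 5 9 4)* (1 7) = [5, 7, 2, 3, 0, 9, 4, 1, 8, 6] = (0 5 9 6 4)(1 7)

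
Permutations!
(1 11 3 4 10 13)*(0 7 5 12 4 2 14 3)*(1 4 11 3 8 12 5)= (0 7 1 3 2 14 8 12 11)(4 10 13)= [7, 3, 14, 2, 10, 5, 6, 1, 12, 9, 13, 0, 11, 4, 8]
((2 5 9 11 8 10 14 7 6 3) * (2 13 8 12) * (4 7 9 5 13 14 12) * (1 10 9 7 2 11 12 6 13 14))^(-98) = (1 6)(2 14 7 13 8 9 12 11 4)(3 10)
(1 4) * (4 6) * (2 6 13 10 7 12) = (1 13 10 7 12 2 6 4) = [0, 13, 6, 3, 1, 5, 4, 12, 8, 9, 7, 11, 2, 10]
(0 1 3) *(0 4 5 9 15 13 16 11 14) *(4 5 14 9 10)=[1, 3, 2, 5, 14, 10, 6, 7, 8, 15, 4, 9, 12, 16, 0, 13, 11]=(0 1 3 5 10 4 14)(9 15 13 16 11)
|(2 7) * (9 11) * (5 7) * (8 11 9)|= |(2 5 7)(8 11)|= 6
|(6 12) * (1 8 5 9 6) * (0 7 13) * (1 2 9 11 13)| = 28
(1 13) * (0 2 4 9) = (0 2 4 9)(1 13) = [2, 13, 4, 3, 9, 5, 6, 7, 8, 0, 10, 11, 12, 1]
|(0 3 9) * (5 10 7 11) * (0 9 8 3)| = |(3 8)(5 10 7 11)| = 4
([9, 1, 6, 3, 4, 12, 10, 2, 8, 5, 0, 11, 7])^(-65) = [10, 1, 7, 3, 4, 9, 2, 12, 8, 0, 6, 11, 5]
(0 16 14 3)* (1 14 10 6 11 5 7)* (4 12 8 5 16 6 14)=[6, 4, 2, 0, 12, 7, 11, 1, 5, 9, 14, 16, 8, 13, 3, 15, 10]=(0 6 11 16 10 14 3)(1 4 12 8 5 7)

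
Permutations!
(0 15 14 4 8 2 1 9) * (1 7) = [15, 9, 7, 3, 8, 5, 6, 1, 2, 0, 10, 11, 12, 13, 4, 14] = (0 15 14 4 8 2 7 1 9)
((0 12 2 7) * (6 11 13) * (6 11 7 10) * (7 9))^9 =((0 12 2 10 6 9 7)(11 13))^9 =(0 2 6 7 12 10 9)(11 13)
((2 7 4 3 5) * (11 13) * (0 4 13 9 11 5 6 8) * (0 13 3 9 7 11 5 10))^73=(0 4 9 5 2 11 7 3 6 8 13 10)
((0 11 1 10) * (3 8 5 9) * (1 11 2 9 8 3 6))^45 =(11)(0 6)(1 2)(5 8)(9 10) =((11)(0 2 9 6 1 10)(5 8))^45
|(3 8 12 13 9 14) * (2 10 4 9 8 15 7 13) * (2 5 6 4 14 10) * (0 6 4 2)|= |(0 6 2)(3 15 7 13 8 12 5 4 9 10 14)|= 33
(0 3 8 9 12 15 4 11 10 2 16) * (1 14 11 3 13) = (0 13 1 14 11 10 2 16)(3 8 9 12 15 4) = [13, 14, 16, 8, 3, 5, 6, 7, 9, 12, 2, 10, 15, 1, 11, 4, 0]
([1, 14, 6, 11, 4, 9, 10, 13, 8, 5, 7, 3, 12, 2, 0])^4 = [1, 14, 13, 3, 4, 5, 2, 10, 8, 9, 6, 11, 12, 7, 0]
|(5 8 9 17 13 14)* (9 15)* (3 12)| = 14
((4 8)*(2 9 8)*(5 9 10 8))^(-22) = (2 8)(4 10) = ((2 10 8 4)(5 9))^(-22)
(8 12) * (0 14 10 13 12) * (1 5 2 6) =[14, 5, 6, 3, 4, 2, 1, 7, 0, 9, 13, 11, 8, 12, 10] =(0 14 10 13 12 8)(1 5 2 6)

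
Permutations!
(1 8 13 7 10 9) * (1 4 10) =(1 8 13 7)(4 10 9) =[0, 8, 2, 3, 10, 5, 6, 1, 13, 4, 9, 11, 12, 7]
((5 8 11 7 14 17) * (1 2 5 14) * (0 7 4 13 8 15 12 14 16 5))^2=((0 7 1 2)(4 13 8 11)(5 15 12 14 17 16))^2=(0 1)(2 7)(4 8)(5 12 17)(11 13)(14 16 15)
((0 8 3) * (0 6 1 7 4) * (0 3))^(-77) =(0 8)(1 3 7 6 4)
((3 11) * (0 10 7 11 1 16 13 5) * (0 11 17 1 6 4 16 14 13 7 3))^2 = (0 3 4 7 1 13 11 10 6 16 17 14 5)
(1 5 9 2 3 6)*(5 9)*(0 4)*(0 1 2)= (0 4 1 9)(2 3 6)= [4, 9, 3, 6, 1, 5, 2, 7, 8, 0]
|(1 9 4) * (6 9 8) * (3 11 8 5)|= |(1 5 3 11 8 6 9 4)|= 8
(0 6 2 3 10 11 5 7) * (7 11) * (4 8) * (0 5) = (0 6 2 3 10 7 5 11)(4 8) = [6, 1, 3, 10, 8, 11, 2, 5, 4, 9, 7, 0]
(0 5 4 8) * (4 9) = (0 5 9 4 8) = [5, 1, 2, 3, 8, 9, 6, 7, 0, 4]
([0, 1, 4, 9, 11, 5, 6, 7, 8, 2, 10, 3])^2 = (2 11 9 4 3)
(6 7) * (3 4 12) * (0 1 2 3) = (0 1 2 3 4 12)(6 7) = [1, 2, 3, 4, 12, 5, 7, 6, 8, 9, 10, 11, 0]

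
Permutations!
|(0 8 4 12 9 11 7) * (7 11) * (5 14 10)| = 6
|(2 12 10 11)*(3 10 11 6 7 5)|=15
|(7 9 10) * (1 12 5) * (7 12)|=6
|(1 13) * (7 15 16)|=|(1 13)(7 15 16)|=6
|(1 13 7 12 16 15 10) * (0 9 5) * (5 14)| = |(0 9 14 5)(1 13 7 12 16 15 10)| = 28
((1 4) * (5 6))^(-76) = ((1 4)(5 6))^(-76) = (6)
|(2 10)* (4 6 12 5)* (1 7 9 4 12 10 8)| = |(1 7 9 4 6 10 2 8)(5 12)| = 8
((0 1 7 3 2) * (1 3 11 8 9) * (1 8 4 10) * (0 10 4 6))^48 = (11)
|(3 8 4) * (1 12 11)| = 3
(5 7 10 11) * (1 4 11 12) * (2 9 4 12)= [0, 12, 9, 3, 11, 7, 6, 10, 8, 4, 2, 5, 1]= (1 12)(2 9 4 11 5 7 10)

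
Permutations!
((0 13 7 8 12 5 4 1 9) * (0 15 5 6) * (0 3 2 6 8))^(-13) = ((0 13 7)(1 9 15 5 4)(2 6 3)(8 12))^(-13) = (0 7 13)(1 15 4 9 5)(2 3 6)(8 12)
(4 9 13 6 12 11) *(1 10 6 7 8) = (1 10 6 12 11 4 9 13 7 8) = [0, 10, 2, 3, 9, 5, 12, 8, 1, 13, 6, 4, 11, 7]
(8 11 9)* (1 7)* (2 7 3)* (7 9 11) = (11)(1 3 2 9 8 7) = [0, 3, 9, 2, 4, 5, 6, 1, 7, 8, 10, 11]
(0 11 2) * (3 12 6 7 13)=(0 11 2)(3 12 6 7 13)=[11, 1, 0, 12, 4, 5, 7, 13, 8, 9, 10, 2, 6, 3]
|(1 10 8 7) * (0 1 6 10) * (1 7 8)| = 5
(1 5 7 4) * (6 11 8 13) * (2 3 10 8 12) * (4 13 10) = [0, 5, 3, 4, 1, 7, 11, 13, 10, 9, 8, 12, 2, 6] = (1 5 7 13 6 11 12 2 3 4)(8 10)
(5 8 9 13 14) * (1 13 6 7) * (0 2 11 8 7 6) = (0 2 11 8 9)(1 13 14 5 7) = [2, 13, 11, 3, 4, 7, 6, 1, 9, 0, 10, 8, 12, 14, 5]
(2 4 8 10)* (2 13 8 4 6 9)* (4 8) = (2 6 9)(4 8 10 13) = [0, 1, 6, 3, 8, 5, 9, 7, 10, 2, 13, 11, 12, 4]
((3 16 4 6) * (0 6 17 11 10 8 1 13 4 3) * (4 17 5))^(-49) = ((0 6)(1 13 17 11 10 8)(3 16)(4 5))^(-49) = (0 6)(1 8 10 11 17 13)(3 16)(4 5)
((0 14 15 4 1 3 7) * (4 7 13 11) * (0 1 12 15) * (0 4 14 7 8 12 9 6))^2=((0 7 1 3 13 11 14 4 9 6)(8 12 15))^2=(0 1 13 14 9)(3 11 4 6 7)(8 15 12)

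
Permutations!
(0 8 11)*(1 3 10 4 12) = (0 8 11)(1 3 10 4 12) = [8, 3, 2, 10, 12, 5, 6, 7, 11, 9, 4, 0, 1]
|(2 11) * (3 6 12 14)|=|(2 11)(3 6 12 14)|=4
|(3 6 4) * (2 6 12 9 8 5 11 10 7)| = 11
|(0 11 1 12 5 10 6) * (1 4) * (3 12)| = 9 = |(0 11 4 1 3 12 5 10 6)|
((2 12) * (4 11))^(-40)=(12)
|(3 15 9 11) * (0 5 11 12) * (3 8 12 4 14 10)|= 30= |(0 5 11 8 12)(3 15 9 4 14 10)|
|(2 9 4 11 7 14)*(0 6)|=|(0 6)(2 9 4 11 7 14)|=6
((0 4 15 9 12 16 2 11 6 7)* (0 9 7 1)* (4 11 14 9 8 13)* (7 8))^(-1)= (0 1 6 11)(2 16 12 9 14)(4 13 8 15)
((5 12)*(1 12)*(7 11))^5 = (1 5 12)(7 11)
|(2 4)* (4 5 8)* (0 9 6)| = 12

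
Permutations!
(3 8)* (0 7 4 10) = [7, 1, 2, 8, 10, 5, 6, 4, 3, 9, 0] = (0 7 4 10)(3 8)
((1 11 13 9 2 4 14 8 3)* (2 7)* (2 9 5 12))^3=((1 11 13 5 12 2 4 14 8 3)(7 9))^3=(1 5 4 3 13 2 8 11 12 14)(7 9)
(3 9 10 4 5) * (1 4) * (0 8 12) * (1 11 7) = (0 8 12)(1 4 5 3 9 10 11 7) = [8, 4, 2, 9, 5, 3, 6, 1, 12, 10, 11, 7, 0]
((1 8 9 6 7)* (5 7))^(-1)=(1 7 5 6 9 8)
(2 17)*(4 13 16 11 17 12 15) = [0, 1, 12, 3, 13, 5, 6, 7, 8, 9, 10, 17, 15, 16, 14, 4, 11, 2] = (2 12 15 4 13 16 11 17)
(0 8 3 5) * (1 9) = (0 8 3 5)(1 9) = [8, 9, 2, 5, 4, 0, 6, 7, 3, 1]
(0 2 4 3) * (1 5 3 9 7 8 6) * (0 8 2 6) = (0 6 1 5 3 8)(2 4 9 7) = [6, 5, 4, 8, 9, 3, 1, 2, 0, 7]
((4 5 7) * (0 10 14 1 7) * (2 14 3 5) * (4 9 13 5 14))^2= (0 3 1 9 5 10 14 7 13)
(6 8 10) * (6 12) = (6 8 10 12) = [0, 1, 2, 3, 4, 5, 8, 7, 10, 9, 12, 11, 6]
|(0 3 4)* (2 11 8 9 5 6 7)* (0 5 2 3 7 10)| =28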